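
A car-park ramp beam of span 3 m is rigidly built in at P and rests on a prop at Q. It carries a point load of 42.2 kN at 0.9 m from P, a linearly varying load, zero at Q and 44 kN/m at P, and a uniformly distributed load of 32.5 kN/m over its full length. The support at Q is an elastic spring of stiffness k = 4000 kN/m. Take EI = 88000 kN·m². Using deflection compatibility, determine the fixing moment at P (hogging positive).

M_P = 202.4 kN·m

Release the roller at Q. Primary structure: cantilever fixed at P.
Downward deflection at the released point Q due to the loads:
  point load 42.2 at a = 0.9: Pa²(3L − a)/(6EI) = 46.15/EI
  triangular load, peak 44 at the fixed end: w₀L⁴/(30EI) = 118.8/EI
  UDL 32.5: wL⁴/(8EI) = 329.1/EI
  δ_0 = 494/EI
Tip deflection under a unit load at Q: L³/(3EI) = 9/EI.
With EI = 88000 kN·m²: δ_0 = 0.005614 m and δ_{QQ} = 0.000102 m/kN.
Compatibility — the spring shortens by R_Q/k under the reaction it provides: δ_0 − R_Q·δ_{QQ} = R_Q/k. With 1/k = 0.00025 m/kN, R_Q = δ_0 / (δ_{QQ} + 1/k) = 0.005614 / (0.000102 + 0.00025) = 15.94 kN.
Moment equilibrium about P: M_P = Σ(load moments about P) − R_Q·L = 250.2 − 15.94×3 = 202.4 kN·m.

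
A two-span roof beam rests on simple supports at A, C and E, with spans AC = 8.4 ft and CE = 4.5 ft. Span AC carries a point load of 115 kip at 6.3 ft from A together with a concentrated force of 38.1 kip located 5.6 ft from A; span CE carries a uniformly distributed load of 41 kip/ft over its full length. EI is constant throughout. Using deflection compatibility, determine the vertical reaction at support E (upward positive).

Take M_C as the redundant. Released structure: two simple spans AC and CE with a hinge at C.
End slopes at the hinge C, treating each span as simply supported:
  span AC: point load 115 at a = 6.3: Pab(L + a)/(6LEI) = 443.8/EI
  span AC: point load 38.1 at a = 5.6: Pab(L + a)/(6LEI) = 165.9/EI
  span CE: UDL 41: wL³/(24EI) = 155.7/EI
  relative rotation θ_0 = (609.7 + 155.7)/EI = 765.4/EI
A unit hogging moment at C produces rotation L₁/(3EI) + L₂/(3EI) = 4.3/EI.
Slope continuity at C: θ_0 = M_C·4.3/EI, so M_C = 765.4/4.3 = 178 kip·ft (hogging).
Span CE, ΣM about E: R_C^{CE}·4.5 = 415.1 + 178, so R_C^{CE} = 131.8 kip and R_E = 184.5 − 131.8 = 52.7 kip.

R_E = 52.7 kip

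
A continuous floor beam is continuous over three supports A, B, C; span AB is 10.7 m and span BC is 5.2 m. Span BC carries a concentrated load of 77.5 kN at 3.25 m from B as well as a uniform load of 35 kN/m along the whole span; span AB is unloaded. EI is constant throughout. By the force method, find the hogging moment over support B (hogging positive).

M_B = 59.93 kN·m

Take M_B as the redundant. Released structure: two simple spans AB and BC with a hinge at B.
Discontinuity in slope at B on the released structure — sum the simple-span end rotations:
  span BC: point load 77.5 at a = 3.25: Pab(L + b)/(6LEI) = 112.6/EI
  span BC: UDL 35: wL³/(24EI) = 205.1/EI
  relative rotation θ_0 = (0 + 317.6)/EI = 317.6/EI
A unit hogging moment at B produces rotation L₁/(3EI) + L₂/(3EI) = 5.3/EI.
Compatibility: M_B·(L₁+L₂)/(3EI) = θ_0, giving M_B = 59.93 kN·m (hogging).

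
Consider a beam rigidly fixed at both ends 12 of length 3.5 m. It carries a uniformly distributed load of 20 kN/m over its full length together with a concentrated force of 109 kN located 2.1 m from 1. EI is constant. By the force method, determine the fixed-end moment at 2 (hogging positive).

M_2 = 75.35 kN·m

Take the two fixed-end moments M_1, M_2 as redundants; the released structure is the simple span 12.
On the primary (simply-supported) span, the end slopes from the loading are:
  at 1: UDL 20: wL³/(24EI) = 35.73/EI
  at 2: UDL 20: wL³/(24EI) = 35.73/EI
  at 1: point load 109 at a = 2.1: Pab(L + b)/(6LEI) = 74.77/EI
  at 2: point load 109 at a = 2.1: Pab(L + a)/(6LEI) = 85.46/EI
  θ_10 = 110.5/EI,  θ_20 = 121.2/EI
Flexibility coefficients: a unit moment at one end gives L/(3EI) there and L/(6EI) at the far end, so f₁₁ = f₂₂ = 1.167/EI and f₁₂ = f₂₁ = 0.5833/EI.
Compatibility — zero rotation at each built-in end:
  1.167 M_1 + 0.5833 M_2 = 110.5
  0.5833 M_1 + 1.167 M_2 = 121.2
Solving the pair gives M_1 = 57.04 kN·m and M_2 = 75.35 kN·m (hogging).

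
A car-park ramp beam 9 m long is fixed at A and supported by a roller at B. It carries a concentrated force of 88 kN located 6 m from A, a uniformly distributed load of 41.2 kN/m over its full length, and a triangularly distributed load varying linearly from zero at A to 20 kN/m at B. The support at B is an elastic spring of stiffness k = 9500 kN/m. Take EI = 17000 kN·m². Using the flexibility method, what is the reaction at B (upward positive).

R_B = 232.5 kN

Remove the prop at B; the released (primary) structure is a cantilever built in at A.
Downward deflection at the released point B due to the loads:
  point load 88 at a = 6: Pa²(3L − a)/(6EI) = 11088/EI
  UDL 41.2: wL⁴/(8EI) = 33789/EI
  triangular load, peak 20 at the free end: 11w₀L⁴/(120EI) = 12028/EI
  δ_0 = 56906/EI
Tip deflection under a unit load at B: L³/(3EI) = 243/EI.
With EI = 17000 kN·m²: δ_0 = 3.3474 m and δ_{BB} = 0.014294 m/kN.
Compatibility — the spring shortens by R_B/k under the reaction it provides: δ_0 − R_B·δ_{BB} = R_B/k. With 1/k = 0.000105 m/kN, R_B = δ_0 / (δ_{BB} + 1/k) = 3.3474 / (0.014294 + 0.000105) = 232.5 kN.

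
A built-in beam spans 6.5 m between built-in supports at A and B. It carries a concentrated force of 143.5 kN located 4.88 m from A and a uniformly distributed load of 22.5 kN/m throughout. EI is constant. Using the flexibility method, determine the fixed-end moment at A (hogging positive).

Take the two fixed-end moments M_A, M_B as redundants; the released structure is the simple span AB.
On the primary (simply-supported) span, the end slopes from the loading are:
  at A: point load 143.5 at a = 4.88: Pab(L + b)/(6LEI) = 236.2/EI
  at B: point load 143.5 at a = 4.88: Pab(L + a)/(6LEI) = 331/EI
  at A: UDL 22.5: wL³/(24EI) = 257.5/EI
  at B: UDL 22.5: wL³/(24EI) = 257.5/EI
  θ_A0 = 493.7/EI,  θ_B0 = 588.5/EI
Flexibility coefficients: a unit moment at one end gives L/(3EI) there and L/(6EI) at the far end, so f₁₁ = f₂₂ = 2.167/EI and f₁₂ = f₂₁ = 1.083/EI.
Compatibility — zero rotation at each built-in end:
  2.167 M_A + 1.083 M_B = 493.7
  1.083 M_A + 2.167 M_B = 588.5
Solving the pair gives M_A = 122.7 kN·m and M_B = 210.3 kN·m (hogging).

M_A = 122.7 kN·m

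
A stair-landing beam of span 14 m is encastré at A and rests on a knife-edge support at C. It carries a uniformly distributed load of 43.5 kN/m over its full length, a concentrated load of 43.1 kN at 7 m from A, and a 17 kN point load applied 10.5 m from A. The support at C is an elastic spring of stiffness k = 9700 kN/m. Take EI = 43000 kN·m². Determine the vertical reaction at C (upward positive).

Release the roller at C. Primary structure: cantilever fixed at A.
Deflection at C on the released cantilever, summing each load's contribution:
  UDL 43.5: wL⁴/(8EI) = 208887/EI
  point load 43.1 at a = 7: Pa²(3L − a)/(6EI) = 12319/EI
  point load 17 at a = 10.5: Pa²(3L − a)/(6EI) = 9840/EI
  δ_0 = 231046/EI
Flexibility coefficient — unit upward force at C: δ_{CC} = L³/(3EI) = 914.7/EI.
With EI = 43000 kN·m²: δ_0 = 5.3732 m and δ_{CC} = 0.021271 m/kN.
Compatibility — the spring shortens by R_C/k under the reaction it provides: δ_0 − R_C·δ_{CC} = R_C/k. With 1/k = 0.000103 m/kN, R_C = δ_0 / (δ_{CC} + 1/k) = 5.3732 / (0.021271 + 0.000103) = 251.4 kN.

R_C = 251.4 kN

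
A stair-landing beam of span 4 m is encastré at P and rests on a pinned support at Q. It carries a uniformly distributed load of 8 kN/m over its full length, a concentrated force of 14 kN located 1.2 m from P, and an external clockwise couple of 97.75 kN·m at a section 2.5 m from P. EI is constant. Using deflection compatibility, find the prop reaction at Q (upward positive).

R_Q = 45.2 kN

Choose R_Q as the redundant. The primary structure is the cantilever fixed at P.
Downward deflection at the released point Q due to the loads:
  UDL 8: wL⁴/(8EI) = 256/EI
  point load 14 at a = 1.2: Pa²(3L − a)/(6EI) = 36.29/EI
  clockwise couple 97.75 at a = 2.5: M₀a(2L − a)/(2EI) = 672/EI
  δ_0 = 964.3/EI
Flexibility coefficient — unit upward force at Q: δ_{QQ} = L³/(3EI) = 21.33/EI.
Compatibility at Q: δ_0 − R_Q·δ_{QQ} = 0, so R_Q = 964.3/21.33 = 45.2 kN.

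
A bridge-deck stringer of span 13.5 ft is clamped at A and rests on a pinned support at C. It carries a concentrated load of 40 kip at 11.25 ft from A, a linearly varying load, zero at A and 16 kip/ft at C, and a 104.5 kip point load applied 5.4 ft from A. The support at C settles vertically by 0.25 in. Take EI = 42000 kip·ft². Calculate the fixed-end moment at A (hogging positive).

Choose R_C as the redundant. The primary structure is the cantilever fixed at A.
Deflection at C on the released cantilever, summing each load's contribution:
  point load 40 at a = 11.25: Pa²(3L − a)/(6EI) = 24680/EI
  triangular load, peak 16 at the free end: 11w₀L⁴/(120EI) = 48715/EI
  point load 104.5 at a = 5.4: Pa²(3L − a)/(6EI) = 17826/EI
  δ_0 = 91221/EI
Tip deflection under a unit load at C: L³/(3EI) = 820.1/EI.
With EI = 42000 kip·ft²: δ_0 = 2.1719 ft and δ_{CC} = 0.019527 ft/kip.
Compatibility — the beam at C must follow the support down by 0.02083 ft: δ_0 − R_C·δ_{CC} = 0.02083, so R_C = (2.1719 − 0.02083)/0.019527 = 110.2 kip.
Moment equilibrium about A: M_A = Σ(load moments about A) − R_C·L = 1986 − 110.2×13.5 = 499.1 kip·ft.

M_A = 499.1 kip·ft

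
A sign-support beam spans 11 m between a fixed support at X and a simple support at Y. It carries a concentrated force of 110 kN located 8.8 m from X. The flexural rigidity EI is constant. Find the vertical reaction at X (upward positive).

Remove the prop at Y; the released (primary) structure is a cantilever built in at X.
Downward deflection at the released point Y due to the loads:
  point load 110 at a = 8.8: Pa²(3L − a)/(6EI) = 34358/EI
Tip deflection under a unit load at Y: L³/(3EI) = 443.7/EI.
Compatibility at Y: δ_0 − R_Y·δ_{YY} = 0, so R_Y = 34358/443.7 = 77.44 kN.
Vertical equilibrium: R_X = ΣP − R_Y = 110 − 77.44 = 32.56 kN.

R_X = 32.56 kN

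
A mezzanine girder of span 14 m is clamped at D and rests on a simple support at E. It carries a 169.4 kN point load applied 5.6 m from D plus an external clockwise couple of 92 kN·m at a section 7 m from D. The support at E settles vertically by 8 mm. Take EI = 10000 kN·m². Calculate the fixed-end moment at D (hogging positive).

M_D = 445.1 kN·m

Take the reaction at E as the redundant and release it; the primary structure is a cantilever fixed at D.
Free-end deflection of the primary structure under the applied loading (downward +):
  point load 169.4 at a = 5.6: Pa²(3L − a)/(6EI) = 32228/EI
  clockwise couple 92 at a = 7: M₀a(2L − a)/(2EI) = 6762/EI
  δ_0 = 38990/EI
Tip deflection under a unit load at E: L³/(3EI) = 914.7/EI.
With EI = 10000 kN·m²: δ_0 = 3.899 m and δ_{EE} = 0.091467 m/kN.
Compatibility — the beam at E must follow the support down by 0.008 m: δ_0 − R_E·δ_{EE} = 0.008, so R_E = (3.899 − 0.008)/0.091467 = 42.54 kN.
Moment equilibrium about D: M_D = Σ(load moments about D) − R_E·L = 1041 − 42.54×14 = 445.1 kN·m.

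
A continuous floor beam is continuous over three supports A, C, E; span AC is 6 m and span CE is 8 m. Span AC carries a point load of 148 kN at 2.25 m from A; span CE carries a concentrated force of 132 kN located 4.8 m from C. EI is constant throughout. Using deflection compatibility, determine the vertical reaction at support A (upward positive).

R_A = 65.38 kN

Insert a hinge at C; M_C is the redundant, and each span becomes simply supported.
End slopes at the hinge C, treating each span as simply supported:
  span AC: point load 148 at a = 2.25: Pab(L + a)/(6LEI) = 286.2/EI
  span CE: point load 132 at a = 4.8: Pab(L + b)/(6LEI) = 473.1/EI
  relative rotation θ_0 = (286.2 + 473.1)/EI = 759.3/EI
A unit hogging moment at C produces rotation L₁/(3EI) + L₂/(3EI) = 4.667/EI.
Compatibility: M_C·(L₁+L₂)/(3EI) = θ_0, giving M_C = 162.7 kN·m (hogging).
Span AC, ΣM about A with M_C applied at C: R_C^{AC}·6 = 333 + 162.7, so R_C^{AC} = 82.62 kN and R_A = 148 − 82.62 = 65.38 kN.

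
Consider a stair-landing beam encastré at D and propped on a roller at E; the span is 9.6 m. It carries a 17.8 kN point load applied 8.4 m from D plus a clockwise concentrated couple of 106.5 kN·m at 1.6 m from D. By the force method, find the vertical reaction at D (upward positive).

R_D = -1.765 kN

Take the reaction at E as the redundant and release it; the primary structure is a cantilever fixed at D.
Downward deflection at the released point E due to the loads:
  point load 17.8 at a = 8.4: Pa²(3L − a)/(6EI) = 4270/EI
  clockwise couple 106.5 at a = 1.6: M₀a(2L − a)/(2EI) = 1500/EI
  δ_0 = 5770/EI
Flexibility coefficient — unit upward force at E: δ_{EE} = L³/(3EI) = 294.9/EI.
The prop prevents deflection at E: R_E = δ_0/δ_{EE} = 5770/294.9 = 19.56 kN.
Vertical equilibrium: R_D = ΣP − R_E = 17.8 − 19.56 = -1.765 kN.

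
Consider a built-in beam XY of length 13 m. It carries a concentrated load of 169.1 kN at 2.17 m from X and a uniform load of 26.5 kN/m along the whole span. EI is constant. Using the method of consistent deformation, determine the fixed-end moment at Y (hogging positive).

Take the two fixed-end moments M_X, M_Y as redundants; the released structure is the simple span XY.
On the primary (simply-supported) span, the end slopes from the loading are:
  at X: point load 169.1 at a = 2.17: Pab(L + b)/(6LEI) = 1214/EI
  at Y: point load 169.1 at a = 2.17: Pab(L + a)/(6LEI) = 772.9/EI
  at X: UDL 26.5: wL³/(24EI) = 2426/EI
  at Y: UDL 26.5: wL³/(24EI) = 2426/EI
  θ_X0 = 3640/EI,  θ_Y0 = 3199/EI
Flexibility coefficients: a unit moment at one end gives L/(3EI) there and L/(6EI) at the far end, so f₁₁ = f₂₂ = 4.333/EI and f₁₂ = f₂₁ = 2.167/EI.
Compatibility — zero rotation at each built-in end:
  4.333 M_X + 2.167 M_Y = 3640
  2.167 M_X + 4.333 M_Y = 3199
Solving the pair gives M_X = 627.9 kN·m and M_Y = 424.2 kN·m (hogging).

M_Y = 424.2 kN·m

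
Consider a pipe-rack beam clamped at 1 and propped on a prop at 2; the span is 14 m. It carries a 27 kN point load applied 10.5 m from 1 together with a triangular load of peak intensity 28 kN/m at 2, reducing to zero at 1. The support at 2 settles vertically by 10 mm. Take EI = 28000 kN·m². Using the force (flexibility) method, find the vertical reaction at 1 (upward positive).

R_1 = 98.42 kN

Choose R_2 as the redundant. The primary structure is the cantilever fixed at 1.
Primary-structure tip deflection at 2 by superposition:
  point load 27 at a = 10.5: Pa²(3L − a)/(6EI) = 15628/EI
  triangular load, peak 28 at the free end: 11w₀L⁴/(120EI) = 98601/EI
  δ_0 = 114229/EI
Flexibility coefficient — unit upward force at 2: δ_{22} = L³/(3EI) = 914.7/EI.
With EI = 28000 kN·m²: δ_0 = 4.0796 m and δ_{22} = 0.032667 m/kN.
Compatibility — the beam at 2 must follow the support down by 0.01 m: δ_0 − R_2·δ_{22} = 0.01, so R_2 = (4.0796 − 0.01)/0.032667 = 124.6 kN.
Vertical equilibrium: R_1 = ΣP − R_2 = 223 − 124.6 = 98.42 kN.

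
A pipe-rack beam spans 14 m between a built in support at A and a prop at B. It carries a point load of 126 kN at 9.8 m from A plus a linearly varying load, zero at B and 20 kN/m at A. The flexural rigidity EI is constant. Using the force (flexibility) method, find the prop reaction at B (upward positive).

Release the roller at B. Primary structure: cantilever fixed at A.
Downward deflection at the released point B due to the loads:
  point load 126 at a = 9.8: Pa²(3L − a)/(6EI) = 64942/EI
  triangular load, peak 20 at the fixed end: w₀L⁴/(30EI) = 25611/EI
  δ_0 = 90553/EI
Tip deflection under a unit load at B: L³/(3EI) = 914.7/EI.
Compatibility at B: δ_0 − R_B·δ_{BB} = 0, so R_B = 90553/914.7 = 99 kN.

R_B = 99 kN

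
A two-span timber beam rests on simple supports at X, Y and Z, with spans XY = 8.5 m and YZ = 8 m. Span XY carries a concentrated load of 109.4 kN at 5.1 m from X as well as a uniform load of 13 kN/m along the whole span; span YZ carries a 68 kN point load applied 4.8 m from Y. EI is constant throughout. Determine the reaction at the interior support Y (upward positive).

R_Y = 195.8 kN

Release continuity at Y by inserting a hinge; the redundant is the internal moment M_Y. The primary structure is two simply-supported spans XY and YZ.
Rotations at Y on the released spans (each span's end-slope, ×1/EI):
  span XY: point load 109.4 at a = 5.1: Pab(L + a)/(6LEI) = 505.9/EI
  span XY: UDL 13: wL³/(24EI) = 332.7/EI
  span YZ: point load 68 at a = 4.8: Pab(L + b)/(6LEI) = 243.7/EI
  relative rotation θ_0 = (838.5 + 243.7)/EI = 1082/EI
A unit hogging moment at Y produces rotation L₁/(3EI) + L₂/(3EI) = 5.5/EI.
Slope continuity at Y: θ_0 = M_Y·5.5/EI, so M_Y = 1082/5.5 = 196.8 kN·m (hogging).
Span XY, ΣM about X with M_Y applied at Y: R_Y^{XY}·8.5 = 1028 + 196.8, so R_Y^{XY} = 144 kN and R_X = 219.9 − 144 = 75.86 kN.
Span YZ, ΣM about Z: R_Y^{YZ}·8 = 217.6 + 196.8, so R_Y^{YZ} = 51.8 kN and R_Z = 68 − 51.8 = 16.2 kN.
R_Y = 144 + 51.8 = 195.8 kN.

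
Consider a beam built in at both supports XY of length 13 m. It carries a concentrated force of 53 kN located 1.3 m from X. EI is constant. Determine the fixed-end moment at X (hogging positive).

M_X = 55.81 kN·m

Take the two fixed-end moments M_X, M_Y as redundants; the released structure is the simple span XY.
End rotations of the released simple span under the applied load (×1/EI):
  at X: point load 53 at a = 1.3: Pab(L + b)/(6LEI) = 255.3/EI
  at Y: point load 53 at a = 1.3: Pab(L + a)/(6LEI) = 147.8/EI
  θ_X0 = 255.3/EI,  θ_Y0 = 147.8/EI
Flexibility coefficients: a unit moment at one end gives L/(3EI) there and L/(6EI) at the far end, so f₁₁ = f₂₂ = 4.333/EI and f₁₂ = f₂₁ = 2.167/EI.
Compatibility — zero rotation at each built-in end:
  4.333 M_X + 2.167 M_Y = 255.3
  2.167 M_X + 4.333 M_Y = 147.8
Solving the pair gives M_X = 55.81 kN·m and M_Y = 6.201 kN·m (hogging).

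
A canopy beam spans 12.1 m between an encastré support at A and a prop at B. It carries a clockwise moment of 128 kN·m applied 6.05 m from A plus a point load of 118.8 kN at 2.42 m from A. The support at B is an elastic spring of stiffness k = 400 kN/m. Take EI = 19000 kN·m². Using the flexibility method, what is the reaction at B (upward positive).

R_B = 17.17 kN

Release the roller at B. Primary structure: cantilever fixed at A.
Deflection at B on the released cantilever, summing each load's contribution:
  clockwise couple 128 at a = 6.05: M₀a(2L − a)/(2EI) = 7028/EI
  point load 118.8 at a = 2.42: Pa²(3L − a)/(6EI) = 3929/EI
  δ_0 = 10956/EI
Tip deflection under a unit load at B: L³/(3EI) = 590.5/EI.
With EI = 19000 kN·m²: δ_0 = 0.57665 m and δ_{BB} = 0.03108 m/kN.
Compatibility — the spring shortens by R_B/k under the reaction it provides: δ_0 − R_B·δ_{BB} = R_B/k. With 1/k = 0.0025 m/kN, R_B = δ_0 / (δ_{BB} + 1/k) = 0.57665 / (0.03108 + 0.0025) = 17.17 kN.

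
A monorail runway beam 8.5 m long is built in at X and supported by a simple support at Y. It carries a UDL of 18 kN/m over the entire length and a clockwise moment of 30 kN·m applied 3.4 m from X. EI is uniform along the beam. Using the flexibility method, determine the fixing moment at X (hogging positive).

M_X = 163.8 kN·m

Choose R_Y as the redundant. The primary structure is the cantilever fixed at X.
Primary-structure tip deflection at Y by superposition:
  UDL 18: wL⁴/(8EI) = 11745/EI
  clockwise couple 30 at a = 3.4: M₀a(2L − a)/(2EI) = 693.6/EI
  δ_0 = 12439/EI
Flexibility coefficient — unit upward force at Y: δ_{YY} = L³/(3EI) = 204.7/EI.
The prop prevents deflection at Y: R_Y = δ_0/δ_{YY} = 12439/204.7 = 60.76 kN.
Moment equilibrium about X: M_X = Σ(load moments about X) − R_Y·L = 680.2 − 60.76×8.5 = 163.8 kN·m.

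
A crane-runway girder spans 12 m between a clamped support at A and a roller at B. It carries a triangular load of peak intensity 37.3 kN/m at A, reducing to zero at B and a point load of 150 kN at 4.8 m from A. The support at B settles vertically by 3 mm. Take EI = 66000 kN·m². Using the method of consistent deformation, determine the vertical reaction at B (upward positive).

R_B = 75.62 kN

Take the reaction at B as the redundant and release it; the primary structure is a cantilever fixed at A.
Downward deflection at the released point B due to the loads:
  triangular load, peak 37.3 at the fixed end: w₀L⁴/(30EI) = 25782/EI
  point load 150 at a = 4.8: Pa²(3L − a)/(6EI) = 17971/EI
  δ_0 = 43753/EI
Flexibility coefficient — unit upward force at B: δ_{BB} = L³/(3EI) = 576/EI.
With EI = 66000 kN·m²: δ_0 = 0.66292 m and δ_{BB} = 0.008727 m/kN.
Compatibility — the beam at B must follow the support down by 0.003 m: δ_0 − R_B·δ_{BB} = 0.003, so R_B = (0.66292 − 0.003)/0.008727 = 75.62 kN.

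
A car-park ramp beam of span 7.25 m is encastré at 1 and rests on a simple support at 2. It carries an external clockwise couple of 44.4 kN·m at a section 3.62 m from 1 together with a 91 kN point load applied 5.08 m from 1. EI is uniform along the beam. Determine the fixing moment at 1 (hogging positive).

Take the reaction at 2 as the redundant and release it; the primary structure is a cantilever fixed at 1.
Free-end deflection of the primary structure under the applied loading (downward +):
  clockwise couple 44.4 at a = 3.62: M₀a(2L − a)/(2EI) = 874.4/EI
  point load 91 at a = 5.08: Pa²(3L − a)/(6EI) = 6525/EI
  δ_0 = 7399/EI
Flexibility coefficient — unit upward force at 2: δ_{22} = L³/(3EI) = 127/EI.
The prop prevents deflection at 2: R_2 = δ_0/δ_{22} = 7399/127 = 58.25 kN.
Moment equilibrium about 1: M_1 = Σ(load moments about 1) − R_2·L = 506.7 − 58.25×7.25 = 84.39 kN·m.

M_1 = 84.39 kN·m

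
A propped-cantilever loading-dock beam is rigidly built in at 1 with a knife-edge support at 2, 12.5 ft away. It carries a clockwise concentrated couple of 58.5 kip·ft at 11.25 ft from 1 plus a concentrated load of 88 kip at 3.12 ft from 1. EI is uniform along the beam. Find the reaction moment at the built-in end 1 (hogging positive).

M_1 = 151.9 kip·ft

Choose R_2 as the redundant. The primary structure is the cantilever fixed at 1.
Deflection at 2 on the released cantilever, summing each load's contribution:
  clockwise couple 58.5 at a = 11.25: M₀a(2L − a)/(2EI) = 4525/EI
  point load 88 at a = 3.12: Pa²(3L − a)/(6EI) = 4908/EI
  δ_0 = 9433/EI
Flexibility coefficient — unit upward force at 2: δ_{22} = L³/(3EI) = 651/EI.
The prop prevents deflection at 2: R_2 = δ_0/δ_{22} = 9433/651 = 14.49 kip.
Moment equilibrium about 1: M_1 = Σ(load moments about 1) − R_2·L = 333.1 − 14.49×12.5 = 151.9 kip·ft.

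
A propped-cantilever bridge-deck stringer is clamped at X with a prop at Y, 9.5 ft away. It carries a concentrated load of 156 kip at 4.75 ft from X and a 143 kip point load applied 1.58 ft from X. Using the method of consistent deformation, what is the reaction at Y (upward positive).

Choose R_Y as the redundant. The primary structure is the cantilever fixed at X.
Deflection at Y on the released cantilever, summing each load's contribution:
  point load 156 at a = 4.75: Pa²(3L − a)/(6EI) = 13932/EI
  point load 143 at a = 1.58: Pa²(3L − a)/(6EI) = 1602/EI
  δ_0 = 15534/EI
Tip deflection under a unit load at Y: L³/(3EI) = 285.8/EI.
The prop prevents deflection at Y: R_Y = δ_0/δ_{YY} = 15534/285.8 = 54.35 kip.

R_Y = 54.35 kip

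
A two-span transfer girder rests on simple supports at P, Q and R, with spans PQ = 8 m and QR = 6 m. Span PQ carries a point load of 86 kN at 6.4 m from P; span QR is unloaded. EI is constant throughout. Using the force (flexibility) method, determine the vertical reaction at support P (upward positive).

R_P = 10.12 kN

Insert a hinge at Q; M_Q is the redundant, and each span becomes simply supported.
Rotations at Q on the released spans (each span's end-slope, ×1/EI):
  span PQ: point load 86 at a = 6.4: Pab(L + a)/(6LEI) = 264.2/EI
  relative rotation θ_0 = (264.2 + 0)/EI = 264.2/EI
A unit hogging moment at Q produces rotation L₁/(3EI) + L₂/(3EI) = 4.667/EI.
Compatibility: M_Q·(L₁+L₂)/(3EI) = θ_0, giving M_Q = 56.61 kN·m (hogging).
Span PQ, ΣM about P with M_Q applied at Q: R_Q^{PQ}·8 = 550.4 + 56.61, so R_Q^{PQ} = 75.88 kN and R_P = 86 − 75.88 = 10.12 kN.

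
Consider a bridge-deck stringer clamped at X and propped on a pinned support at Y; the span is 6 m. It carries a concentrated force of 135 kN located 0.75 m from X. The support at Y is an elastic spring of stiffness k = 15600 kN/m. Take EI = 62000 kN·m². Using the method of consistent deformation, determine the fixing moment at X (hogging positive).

M_X = 84.01 kN·m

Take the reaction at Y as the redundant and release it; the primary structure is a cantilever fixed at X.
Primary-structure tip deflection at Y by superposition:
  point load 135 at a = 0.75: Pa²(3L − a)/(6EI) = 218.3/EI
Flexibility coefficient — unit upward force at Y: δ_{YY} = L³/(3EI) = 72/EI.
With EI = 62000 kN·m²: δ_0 = 0.003521 m and δ_{YY} = 0.001161 m/kN.
Compatibility — the spring shortens by R_Y/k under the reaction it provides: δ_0 − R_Y·δ_{YY} = R_Y/k. With 1/k = 0.000064 m/kN, R_Y = δ_0 / (δ_{YY} + 1/k) = 0.003521 / (0.001161 + 0.000064) = 2.874 kN.
Moment equilibrium about X: M_X = Σ(load moments about X) − R_Y·L = 101.2 − 2.874×6 = 84.01 kN·m.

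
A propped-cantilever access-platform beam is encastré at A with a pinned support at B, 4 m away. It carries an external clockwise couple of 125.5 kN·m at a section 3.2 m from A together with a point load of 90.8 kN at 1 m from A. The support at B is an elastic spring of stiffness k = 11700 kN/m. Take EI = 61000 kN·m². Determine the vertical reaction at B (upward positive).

R_B = 42.58 kN

Choose R_B as the redundant. The primary structure is the cantilever fixed at A.
Primary-structure tip deflection at B by superposition:
  clockwise couple 125.5 at a = 3.2: M₀a(2L − a)/(2EI) = 963.8/EI
  point load 90.8 at a = 1: Pa²(3L − a)/(6EI) = 166.5/EI
  δ_0 = 1130/EI
Tip deflection under a unit load at B: L³/(3EI) = 21.33/EI.
With EI = 61000 kN·m²: δ_0 = 0.01853 m and δ_{BB} = 0.00035 m/kN.
Compatibility — the spring shortens by R_B/k under the reaction it provides: δ_0 − R_B·δ_{BB} = R_B/k. With 1/k = 0.000085 m/kN, R_B = δ_0 / (δ_{BB} + 1/k) = 0.01853 / (0.00035 + 0.000085) = 42.58 kN.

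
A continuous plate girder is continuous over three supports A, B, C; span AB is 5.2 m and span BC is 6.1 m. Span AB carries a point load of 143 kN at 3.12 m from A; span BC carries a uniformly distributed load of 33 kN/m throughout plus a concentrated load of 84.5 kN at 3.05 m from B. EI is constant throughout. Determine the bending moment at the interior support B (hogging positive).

Release continuity at B by inserting a hinge; the redundant is the internal moment M_B. The primary structure is two simply-supported spans AB and BC.
Discontinuity in slope at B on the released structure — sum the simple-span end rotations:
  span AB: point load 143 at a = 3.12: Pab(L + a)/(6LEI) = 247.5/EI
  span BC: UDL 33: wL³/(24EI) = 312.1/EI
  span BC: point load 84.5 at a = 3.05: Pab(L + b)/(6LEI) = 196.5/EI
  relative rotation θ_0 = (247.5 + 508.6)/EI = 756.1/EI
A unit hogging moment at B produces rotation L₁/(3EI) + L₂/(3EI) = 3.767/EI.
Slope continuity at B: θ_0 = M_B·3.767/EI, so M_B = 756.1/3.767 = 200.7 kN·m (hogging).

M_B = 200.7 kN·m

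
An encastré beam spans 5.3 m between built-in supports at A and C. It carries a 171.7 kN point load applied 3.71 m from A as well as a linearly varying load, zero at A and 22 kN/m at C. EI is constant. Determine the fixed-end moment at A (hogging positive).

Release both end moments; the primary structure is a simply-supported span AC with redundants M_A and M_C.
Simple-span end rotations at A and C under the given loads:
  at A: point load 171.7 at a = 3.71: Pab(L + b)/(6LEI) = 219.4/EI
  at C: point load 171.7 at a = 3.71: Pab(L + a)/(6LEI) = 287/EI
  at A: triangular load, peak 22: 7w₀L³/(360EI) = 63.69/EI
  at C: triangular load, peak 22: w₀L³/(45EI) = 72.78/EI
  θ_A0 = 283.1/EI,  θ_C0 = 359.8/EI
Flexibility coefficients: a unit moment at one end gives L/(3EI) there and L/(6EI) at the far end, so f₁₁ = f₂₂ = 1.767/EI and f₁₂ = f₂₁ = 0.8833/EI.
Compatibility — zero rotation at each built-in end:
  1.767 M_A + 0.8833 M_C = 283.1
  0.8833 M_A + 1.767 M_C = 359.8
Solving the pair gives M_A = 77.93 kN·m and M_C = 164.7 kN·m (hogging).

M_A = 77.93 kN·m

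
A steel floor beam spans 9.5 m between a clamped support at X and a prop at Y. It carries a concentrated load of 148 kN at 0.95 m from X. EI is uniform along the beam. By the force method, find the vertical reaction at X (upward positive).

R_X = 145.9 kN

Take the reaction at Y as the redundant and release it; the primary structure is a cantilever fixed at X.
Downward deflection at the released point Y due to the loads:
  point load 148 at a = 0.95: Pa²(3L − a)/(6EI) = 613.3/EI
Flexibility coefficient — unit upward force at Y: δ_{YY} = L³/(3EI) = 285.8/EI.
The prop prevents deflection at Y: R_Y = δ_0/δ_{YY} = 613.3/285.8 = 2.146 kN.
Vertical equilibrium: R_X = ΣP − R_Y = 148 − 2.146 = 145.9 kN.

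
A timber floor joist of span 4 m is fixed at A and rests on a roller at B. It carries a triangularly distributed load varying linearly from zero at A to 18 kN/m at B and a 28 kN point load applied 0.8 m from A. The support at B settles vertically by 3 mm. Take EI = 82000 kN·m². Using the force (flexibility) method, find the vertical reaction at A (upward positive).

Take the reaction at B as the redundant and release it; the primary structure is a cantilever fixed at A.
Free-end deflection of the primary structure under the applied loading (downward +):
  triangular load, peak 18 at the free end: 11w₀L⁴/(120EI) = 422.4/EI
  point load 28 at a = 0.8: Pa²(3L − a)/(6EI) = 33.45/EI
  δ_0 = 455.9/EI
Flexibility coefficient — unit upward force at B: δ_{BB} = L³/(3EI) = 21.33/EI.
With EI = 82000 kN·m²: δ_0 = 0.005559 m and δ_{BB} = 0.00026 m/kN.
Compatibility — the beam at B must follow the support down by 0.003 m: δ_0 − R_B·δ_{BB} = 0.003, so R_B = (0.005559 − 0.003)/0.00026 = 9.837 kN.
Vertical equilibrium: R_A = ΣP − R_B = 64 − 9.837 = 54.16 kN.

R_A = 54.16 kN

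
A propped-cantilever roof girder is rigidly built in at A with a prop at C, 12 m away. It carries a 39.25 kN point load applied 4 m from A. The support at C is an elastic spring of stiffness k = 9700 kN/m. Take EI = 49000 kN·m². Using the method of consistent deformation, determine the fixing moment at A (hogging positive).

Release the roller at C. Primary structure: cantilever fixed at A.
Primary-structure tip deflection at C by superposition:
  point load 39.25 at a = 4: Pa²(3L − a)/(6EI) = 3349/EI
Flexibility coefficient — unit upward force at C: δ_{CC} = L³/(3EI) = 576/EI.
With EI = 49000 kN·m²: δ_0 = 0.068354 m and δ_{CC} = 0.011755 m/kN.
Compatibility — the spring shortens by R_C/k under the reaction it provides: δ_0 − R_C·δ_{CC} = R_C/k. With 1/k = 0.000103 m/kN, R_C = δ_0 / (δ_{CC} + 1/k) = 0.068354 / (0.011755 + 0.000103) = 5.764 kN.
Moment equilibrium about A: M_A = Σ(load moments about A) − R_C·L = 157 − 5.764×12 = 87.83 kN·m.

M_A = 87.83 kN·m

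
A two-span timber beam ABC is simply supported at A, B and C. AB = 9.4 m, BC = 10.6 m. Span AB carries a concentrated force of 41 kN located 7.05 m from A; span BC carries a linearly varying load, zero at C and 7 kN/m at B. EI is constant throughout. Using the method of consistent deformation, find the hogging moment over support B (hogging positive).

Release continuity at B by inserting a hinge; the redundant is the internal moment M_B. The primary structure is two simply-supported spans AB and BC.
Discontinuity in slope at B on the released structure — sum the simple-span end rotations:
  span AB: point load 41 at a = 7.05: Pab(L + a)/(6LEI) = 198.1/EI
  span BC: triangular load, peak 7: w₀L³/(45EI) = 185.3/EI
  relative rotation θ_0 = (198.1 + 185.3)/EI = 383.4/EI
A unit hogging moment at B produces rotation L₁/(3EI) + L₂/(3EI) = 6.667/EI.
Slope continuity at B: θ_0 = M_B·6.667/EI, so M_B = 383.4/6.667 = 57.51 kN·m (hogging).

M_B = 57.51 kN·m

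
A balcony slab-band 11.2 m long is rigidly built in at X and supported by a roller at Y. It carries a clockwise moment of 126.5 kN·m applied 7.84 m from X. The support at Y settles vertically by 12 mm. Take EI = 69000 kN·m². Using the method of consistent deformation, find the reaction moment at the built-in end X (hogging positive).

Release the roller at Y. Primary structure: cantilever fixed at X.
Primary-structure tip deflection at Y by superposition:
  clockwise couple 126.5 at a = 7.84: M₀a(2L − a)/(2EI) = 7220/EI
Flexibility coefficient — unit upward force at Y: δ_{YY} = L³/(3EI) = 468.3/EI.
With EI = 69000 kN·m²: δ_0 = 0.10464 m and δ_{YY} = 0.006787 m/kN.
Compatibility — the beam at Y must follow the support down by 0.012 m: δ_0 − R_Y·δ_{YY} = 0.012, so R_Y = (0.10464 − 0.012)/0.006787 = 13.65 kN.
Moment equilibrium about X: M_X = Σ(load moments about X) − R_Y·L = 126.5 − 13.65×11.2 = -26.37 kN·m.

M_X = -26.37 kN·m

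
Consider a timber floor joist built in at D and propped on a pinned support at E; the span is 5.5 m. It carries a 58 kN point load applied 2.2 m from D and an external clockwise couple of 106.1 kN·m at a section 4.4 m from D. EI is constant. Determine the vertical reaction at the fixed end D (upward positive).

Remove the prop at E; the released (primary) structure is a cantilever built in at D.
Deflection at E on the released cantilever, summing each load's contribution:
  point load 58 at a = 2.2: Pa²(3L − a)/(6EI) = 669/EI
  clockwise couple 106.1 at a = 4.4: M₀a(2L − a)/(2EI) = 1541/EI
  δ_0 = 2210/EI
Tip deflection under a unit load at E: L³/(3EI) = 55.46/EI.
Compatibility at E: δ_0 − R_E·δ_{EE} = 0, so R_E = 2210/55.46 = 39.84 kN.
Vertical equilibrium: R_D = ΣP − R_E = 58 − 39.84 = 18.16 kN.

R_D = 18.16 kN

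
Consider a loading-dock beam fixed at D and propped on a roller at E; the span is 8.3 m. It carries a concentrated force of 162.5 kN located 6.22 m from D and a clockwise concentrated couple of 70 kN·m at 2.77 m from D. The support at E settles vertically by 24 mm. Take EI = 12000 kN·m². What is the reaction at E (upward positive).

R_E = 108.2 kN

Choose R_E as the redundant. The primary structure is the cantilever fixed at D.
Free-end deflection of the primary structure under the applied loading (downward +):
  point load 162.5 at a = 6.22: Pa²(3L − a)/(6EI) = 19573/EI
  clockwise couple 70 at a = 2.77: M₀a(2L − a)/(2EI) = 1341/EI
  δ_0 = 20914/EI
Tip deflection under a unit load at E: L³/(3EI) = 190.6/EI.
With EI = 12000 kN·m²: δ_0 = 1.7428 m and δ_{EE} = 0.015883 m/kN.
Compatibility — the beam at E must follow the support down by 0.024 m: δ_0 − R_E·δ_{EE} = 0.024, so R_E = (1.7428 − 0.024)/0.015883 = 108.2 kN.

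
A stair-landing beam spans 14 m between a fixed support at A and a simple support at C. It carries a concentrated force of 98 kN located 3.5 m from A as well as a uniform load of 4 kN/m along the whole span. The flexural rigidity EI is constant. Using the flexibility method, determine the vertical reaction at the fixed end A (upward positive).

R_A = 124.6 kN

Release the roller at C. Primary structure: cantilever fixed at A.
Free-end deflection of the primary structure under the applied loading (downward +):
  point load 98 at a = 3.5: Pa²(3L − a)/(6EI) = 7703/EI
  UDL 4: wL⁴/(8EI) = 19208/EI
  δ_0 = 26911/EI
Tip deflection under a unit load at C: L³/(3EI) = 914.7/EI.
The prop prevents deflection at C: R_C = δ_0/δ_{CC} = 26911/914.7 = 29.42 kN.
Vertical equilibrium: R_A = ΣP − R_C = 154 − 29.42 = 124.6 kN.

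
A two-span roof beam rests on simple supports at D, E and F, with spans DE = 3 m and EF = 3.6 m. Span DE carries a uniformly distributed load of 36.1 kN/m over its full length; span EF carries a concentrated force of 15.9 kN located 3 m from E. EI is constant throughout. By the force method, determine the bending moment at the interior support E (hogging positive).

M_E = 20.99 kN·m

Release continuity at E by inserting a hinge; the redundant is the internal moment M_E. The primary structure is two simply-supported spans DE and EF.
Discontinuity in slope at E on the released structure — sum the simple-span end rotations:
  span DE: UDL 36.1: wL³/(24EI) = 40.61/EI
  span EF: point load 15.9 at a = 3: Pab(L + b)/(6LEI) = 5.565/EI
  relative rotation θ_0 = (40.61 + 5.565)/EI = 46.18/EI
A unit hogging moment at E produces rotation L₁/(3EI) + L₂/(3EI) = 2.2/EI.
Compatibility: M_E·(L₁+L₂)/(3EI) = θ_0, giving M_E = 20.99 kN·m (hogging).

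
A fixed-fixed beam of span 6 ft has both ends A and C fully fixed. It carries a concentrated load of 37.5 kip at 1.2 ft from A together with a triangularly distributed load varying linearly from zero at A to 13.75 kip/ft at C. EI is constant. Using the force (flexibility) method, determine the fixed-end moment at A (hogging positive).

M_A = 45.3 kip·ft

Release both end moments; the primary structure is a simply-supported span AC with redundants M_A and M_C.
Simple-span end rotations at A and C under the given loads:
  at A: point load 37.5 at a = 1.2: Pab(L + b)/(6LEI) = 64.8/EI
  at C: point load 37.5 at a = 1.2: Pab(L + a)/(6LEI) = 43.2/EI
  at A: triangular load, peak 13.75: 7w₀L³/(360EI) = 57.75/EI
  at C: triangular load, peak 13.75: w₀L³/(45EI) = 66/EI
  θ_A0 = 122.5/EI,  θ_C0 = 109.2/EI
Flexibility coefficients: a unit moment at one end gives L/(3EI) there and L/(6EI) at the far end, so f₁₁ = f₂₂ = 2/EI and f₁₂ = f₂₁ = 1/EI.
Compatibility — zero rotation at each built-in end:
  2 M_A + 1 M_C = 122.5
  1 M_A + 2 M_C = 109.2
Solving the pair gives M_A = 45.3 kip·ft and M_C = 31.95 kip·ft (hogging).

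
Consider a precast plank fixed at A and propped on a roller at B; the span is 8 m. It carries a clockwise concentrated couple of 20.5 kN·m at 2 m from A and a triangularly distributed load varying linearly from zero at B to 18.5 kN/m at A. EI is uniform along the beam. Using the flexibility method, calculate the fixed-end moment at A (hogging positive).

M_A = 85.98 kN·m

Take the reaction at B as the redundant and release it; the primary structure is a cantilever fixed at A.
Downward deflection at the released point B due to the loads:
  clockwise couple 20.5 at a = 2: M₀a(2L − a)/(2EI) = 287/EI
  triangular load, peak 18.5 at the fixed end: w₀L⁴/(30EI) = 2526/EI
  δ_0 = 2813/EI
Tip deflection under a unit load at B: L³/(3EI) = 170.7/EI.
The prop prevents deflection at B: R_B = δ_0/δ_{BB} = 2813/170.7 = 16.48 kN.
Moment equilibrium about A: M_A = Σ(load moments about A) − R_B·L = 217.8 − 16.48×8 = 85.98 kN·m.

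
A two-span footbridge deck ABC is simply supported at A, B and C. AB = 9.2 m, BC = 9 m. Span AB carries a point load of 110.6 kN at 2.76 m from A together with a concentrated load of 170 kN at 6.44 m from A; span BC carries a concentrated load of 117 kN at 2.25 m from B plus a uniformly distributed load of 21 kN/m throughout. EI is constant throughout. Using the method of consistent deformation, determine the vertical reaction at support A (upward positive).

Insert a hinge at B; M_B is the redundant, and each span becomes simply supported.
Rotations at B on the released spans (each span's end-slope, ×1/EI):
  span AB: point load 110.6 at a = 2.76: Pab(L + a)/(6LEI) = 425.9/EI
  span AB: point load 170 at a = 6.44: Pab(L + a)/(6LEI) = 856.1/EI
  span BC: point load 117 at a = 2.25: Pab(L + b)/(6LEI) = 518.3/EI
  span BC: UDL 21: wL³/(24EI) = 637.9/EI
  relative rotation θ_0 = (1282 + 1156)/EI = 2438/EI
A unit hogging moment at B produces rotation L₁/(3EI) + L₂/(3EI) = 6.067/EI.
Compatibility: M_B·(L₁+L₂)/(3EI) = θ_0, giving M_B = 401.9 kN·m (hogging).
Span AB, ΣM about A with M_B applied at B: R_B^{AB}·9.2 = 1400 + 401.9, so R_B^{AB} = 195.9 kN and R_A = 280.6 − 195.9 = 84.73 kN.

R_A = 84.73 kN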